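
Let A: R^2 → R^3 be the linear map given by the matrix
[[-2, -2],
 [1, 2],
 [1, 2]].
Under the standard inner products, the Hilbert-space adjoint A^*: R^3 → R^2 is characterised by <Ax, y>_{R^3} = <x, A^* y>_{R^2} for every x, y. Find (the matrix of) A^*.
A^* = A^T =
[[-2, 1, 1],
 [-2, 2, 2]]

For real matrices with standard dot products, the defining identity <Ax, y> = <x, A^* y> gives (Ax)^T y = x^T (A^*) y, i.e. x^T A^T y = x^T (A^*) y. Since this holds for all x, y, we must have A^* = A^T. Therefore
A^* =
[[-2, 1, 1],
 [-2, 2, 2]].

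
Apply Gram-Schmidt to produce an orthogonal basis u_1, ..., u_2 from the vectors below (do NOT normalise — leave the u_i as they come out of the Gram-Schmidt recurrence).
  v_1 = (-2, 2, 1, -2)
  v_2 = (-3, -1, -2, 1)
Orthogonal basis:
  u_1 = (-2, 2, 1, -2)
  u_2 = (-3, -1, -2, 1)

Apply the Gram-Schmidt recurrence
  u_1 = v_1
  u_i = v_i − Σ_{j<i} ((v_i · u_j) / (u_j · u_j)) · u_j.

Step by step this gives:
  u_1 = (-2, 2, 1, -2)
  u_2 = (-3, -1, -2, 1)

Orthogonality check:
  u_2 · u_1 = 0 (should be 0)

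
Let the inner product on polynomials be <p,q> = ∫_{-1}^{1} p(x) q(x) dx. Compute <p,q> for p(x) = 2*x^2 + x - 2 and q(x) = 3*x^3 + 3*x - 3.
<p,q> = 56/5

Expand the product: p(x)·q(x) = 6*x^5 + 3*x^4 - 3*x^2 - 9*x + 6.
∫_{-1}^{1} of each monomial x^k gives [2/(k+1) if k even, 0 if k odd]. Integrating term-by-term (or equivalently evaluating the antiderivative F(x) = x^6 + 3*x^5/5 - x^3 - 9*x^2/2 + 6*x at the endpoints):
  F(1) − F(−1) = 21/10 − (-91/10) = 56/5.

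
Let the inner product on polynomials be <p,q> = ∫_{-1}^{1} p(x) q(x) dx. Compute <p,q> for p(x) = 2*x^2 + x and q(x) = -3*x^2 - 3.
<p,q> = -32/5

Expand the product: p(x)·q(x) = -6*x^4 - 3*x^3 - 6*x^2 - 3*x.
∫_{-1}^{1} of each monomial x^k gives [2/(k+1) if k even, 0 if k odd]. Integrating term-by-term (or equivalently evaluating the antiderivative F(x) = -6*x^5/5 - 3*x^4/4 - 2*x^3 - 3*x^2/2 at the endpoints):
  F(1) − F(−1) = -109/20 − (19/20) = -32/5.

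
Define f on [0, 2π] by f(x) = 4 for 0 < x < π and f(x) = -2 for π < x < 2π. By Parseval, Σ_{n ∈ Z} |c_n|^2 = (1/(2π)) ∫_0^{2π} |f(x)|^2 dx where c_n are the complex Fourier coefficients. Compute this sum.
Σ |c_n|^2 = 10

Parseval equates the L^2 energy of f (normalised by 1/(2π)) with the ℓ^2 sum of its Fourier coefficients: (1/(2π)) ∫_0^{2π} |f|^2 = Σ |c_n|^2.
Compute the left side: (1/(2π)) [∫_0^π 4^2 dx + ∫_π^{2π} (-2)^2 dx] = (1/(2π)) · (16π + 4π) = (16 + 4)/2 = 10.
So Σ_{n ∈ Z} |c_n|^2 = 10.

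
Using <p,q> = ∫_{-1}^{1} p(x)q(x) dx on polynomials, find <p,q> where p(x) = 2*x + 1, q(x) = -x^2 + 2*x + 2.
<p,q> = 6

Expand the product: p(x)·q(x) = -2*x^3 + 3*x^2 + 6*x + 2.
∫_{-1}^{1} of each monomial x^k gives [2/(k+1) if k even, 0 if k odd]. Integrating term-by-term (or equivalently evaluating the antiderivative F(x) = -x^4/2 + x^3 + 3*x^2 + 2*x at the endpoints):
  F(1) − F(−1) = 11/2 − (-1/2) = 6.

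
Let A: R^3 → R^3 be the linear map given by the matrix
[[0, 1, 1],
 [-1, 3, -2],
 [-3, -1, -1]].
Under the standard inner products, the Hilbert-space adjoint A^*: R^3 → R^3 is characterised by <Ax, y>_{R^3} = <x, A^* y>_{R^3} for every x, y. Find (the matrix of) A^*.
A^* = A^T =
[[0, -1, -3],
 [1, 3, -1],
 [1, -2, -1]]

For real matrices with standard dot products, the defining identity <Ax, y> = <x, A^* y> gives (Ax)^T y = x^T (A^*) y, i.e. x^T A^T y = x^T (A^*) y. Since this holds for all x, y, we must have A^* = A^T. Therefore
A^* =
[[0, -1, -3],
 [1, 3, -1],
 [1, -2, -1]].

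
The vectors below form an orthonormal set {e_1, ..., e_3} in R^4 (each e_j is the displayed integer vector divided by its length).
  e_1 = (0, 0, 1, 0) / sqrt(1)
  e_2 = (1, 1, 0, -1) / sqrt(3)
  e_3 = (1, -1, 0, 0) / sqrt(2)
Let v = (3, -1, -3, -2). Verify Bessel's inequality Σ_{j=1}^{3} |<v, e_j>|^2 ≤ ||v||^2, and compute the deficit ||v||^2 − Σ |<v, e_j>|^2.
Σ |<v, e_j>|^2 = 67/3; ||v||^2 = 23; deficit = 2/3

Write each e_j = u_j / sqrt(<u_j, u_j>) where u_j is the displayed integer vector. Then <v, e_j> = <v, u_j> / sqrt(<u_j, u_j>), so |<v, e_j>|^2 = <v, u_j>^2 / <u_j, u_j>.
Coefficients: <v, e_1> = -3/sqrt(1), <v, e_2> = 4/sqrt(3), <v, e_3> = 4/sqrt(2).
Square and sum: Σ |<v, e_j>|^2 = 67/3.
Compute ||v||^2 = v·v = 23.
Deficit = 23 − 67/3 = 2/3 ≥ 0, confirming Bessel's inequality. (The deficit equals ||v − Σ <v,e_j> e_j||^2, the squared distance from v to span{e_j}.)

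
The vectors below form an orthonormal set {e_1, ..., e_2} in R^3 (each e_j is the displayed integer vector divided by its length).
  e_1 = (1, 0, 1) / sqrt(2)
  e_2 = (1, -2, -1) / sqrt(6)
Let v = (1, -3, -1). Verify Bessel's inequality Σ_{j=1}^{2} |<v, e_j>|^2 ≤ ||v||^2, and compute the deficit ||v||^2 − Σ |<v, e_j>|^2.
Σ |<v, e_j>|^2 = 32/3; ||v||^2 = 11; deficit = 1/3

Write each e_j = u_j / sqrt(<u_j, u_j>) where u_j is the displayed integer vector. Then <v, e_j> = <v, u_j> / sqrt(<u_j, u_j>), so |<v, e_j>|^2 = <v, u_j>^2 / <u_j, u_j>.
Coefficients: <v, e_1> = 0/sqrt(2), <v, e_2> = 8/sqrt(6).
Square and sum: Σ |<v, e_j>|^2 = 32/3.
Compute ||v||^2 = v·v = 11.
Deficit = 11 − 32/3 = 1/3 ≥ 0, confirming Bessel's inequality. (The deficit equals ||v − Σ <v,e_j> e_j||^2, the squared distance from v to span{e_j}.)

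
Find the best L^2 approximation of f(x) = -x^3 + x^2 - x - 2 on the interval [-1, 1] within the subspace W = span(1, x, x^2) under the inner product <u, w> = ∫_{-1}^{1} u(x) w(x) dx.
g(x) = x^2 - 8*x/5 - 2

The best approximation g ∈ W is the orthogonal projection of f onto W. Writing g = a_0 + a_1 x + a_2 x^2, the coefficients solve the normal equations G · a = b where
  G_{ij} = <φ_i, φ_j> and b_i = <f, φ_i>, with φ_0 = 1, φ_1 = x, φ_2 = x^2.
G =
  [2, 0, 2/3]
  [0, 2/3, 0]
  [2/3, 0, 2/5],
b = (-10/3, -16/15, -14/15).
Solving gives a_0 = -2, a_1 = -8/5, a_2 = 1, so
  g(x) = x^2 - 8*x/5 - 2.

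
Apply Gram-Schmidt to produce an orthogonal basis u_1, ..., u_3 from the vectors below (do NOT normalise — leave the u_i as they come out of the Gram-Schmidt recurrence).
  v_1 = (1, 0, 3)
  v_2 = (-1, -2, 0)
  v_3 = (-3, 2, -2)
Orthogonal basis:
  u_1 = (1, 0, 3)
  u_2 = (-9/10, -2, 3/10)
  u_3 = (-120/49, 60/49, 40/49)

Apply the Gram-Schmidt recurrence
  u_1 = v_1
  u_i = v_i − Σ_{j<i} ((v_i · u_j) / (u_j · u_j)) · u_j.

Step by step this gives:
  u_1 = (1, 0, 3)
  u_2 = (-9/10, -2, 3/10)
  u_3 = (-120/49, 60/49, 40/49)

Orthogonality check:
  u_2 · u_1 = 0 (should be 0)
  u_3 · u_1 = 0 (should be 0)
  u_3 · u_2 = 0 (should be 0)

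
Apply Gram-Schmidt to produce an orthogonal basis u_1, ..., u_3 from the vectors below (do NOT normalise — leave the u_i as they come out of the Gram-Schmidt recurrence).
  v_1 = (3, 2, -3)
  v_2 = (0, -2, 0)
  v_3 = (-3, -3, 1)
Orthogonal basis:
  u_1 = (3, 2, -3)
  u_2 = (6/11, -18/11, -6/11)
  u_3 = (-1, 0, -1)

Apply the Gram-Schmidt recurrence
  u_1 = v_1
  u_i = v_i − Σ_{j<i} ((v_i · u_j) / (u_j · u_j)) · u_j.

Step by step this gives:
  u_1 = (3, 2, -3)
  u_2 = (6/11, -18/11, -6/11)
  u_3 = (-1, 0, -1)

Orthogonality check:
  u_2 · u_1 = 0 (should be 0)
  u_3 · u_1 = 0 (should be 0)
  u_3 · u_2 = 0 (should be 0)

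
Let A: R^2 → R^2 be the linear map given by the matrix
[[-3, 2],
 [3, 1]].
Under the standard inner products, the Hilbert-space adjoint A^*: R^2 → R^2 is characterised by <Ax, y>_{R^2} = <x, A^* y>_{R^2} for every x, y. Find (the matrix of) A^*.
A^* = A^T =
[[-3, 3],
 [2, 1]]

For real matrices with standard dot products, the defining identity <Ax, y> = <x, A^* y> gives (Ax)^T y = x^T (A^*) y, i.e. x^T A^T y = x^T (A^*) y. Since this holds for all x, y, we must have A^* = A^T. Therefore
A^* =
[[-3, 3],
 [2, 1]].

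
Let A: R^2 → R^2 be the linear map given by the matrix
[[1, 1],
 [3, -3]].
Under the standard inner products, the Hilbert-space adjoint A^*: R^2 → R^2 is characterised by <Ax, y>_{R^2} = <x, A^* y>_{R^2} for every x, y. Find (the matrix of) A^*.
A^* = A^T =
[[1, 3],
 [1, -3]]

For real matrices with standard dot products, the defining identity <Ax, y> = <x, A^* y> gives (Ax)^T y = x^T (A^*) y, i.e. x^T A^T y = x^T (A^*) y. Since this holds for all x, y, we must have A^* = A^T. Therefore
A^* =
[[1, 3],
 [1, -3]].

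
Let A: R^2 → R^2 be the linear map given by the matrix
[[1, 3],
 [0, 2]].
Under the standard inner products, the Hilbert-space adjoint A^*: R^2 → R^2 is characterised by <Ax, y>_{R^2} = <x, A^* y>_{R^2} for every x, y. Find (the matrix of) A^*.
A^* = A^T =
[[1, 0],
 [3, 2]]

For real matrices with standard dot products, the defining identity <Ax, y> = <x, A^* y> gives (Ax)^T y = x^T (A^*) y, i.e. x^T A^T y = x^T (A^*) y. Since this holds for all x, y, we must have A^* = A^T. Therefore
A^* =
[[1, 0],
 [3, 2]].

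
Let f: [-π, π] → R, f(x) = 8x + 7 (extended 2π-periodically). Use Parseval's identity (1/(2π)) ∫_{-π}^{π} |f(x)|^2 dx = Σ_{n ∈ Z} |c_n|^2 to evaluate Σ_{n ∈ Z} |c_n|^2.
Σ |c_n|^2 = 64π^2/3 + 49

Expand and integrate term by term over [-π, π]:
  ∫ (8x)^2 dx = 64·(2π^3/3); ∫ 2·8·(7)·x dx = 0 (odd integrand); ∫ 7^2 dx = 49·2π.
So (1/(2π)) ∫_{-π}^{π} (8x + 7)^2 dx = 64π^2/3 + 49 = 64π^2/3 + 49.
Parseval ⇒ Σ |c_n|^2 = 64π^2/3 + 49.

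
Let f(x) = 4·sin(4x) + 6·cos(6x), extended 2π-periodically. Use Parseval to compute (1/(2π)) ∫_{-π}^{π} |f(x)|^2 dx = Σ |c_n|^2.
Σ |c_n|^2 = 26

Expand |f|^2 and use orthogonality of {sin(nx), cos(mx)} on [-π, π]:
  ∫_{-π}^{π} sin(nx)^2 dx = π, ∫ cos(mx)^2 dx = π, and cross terms integrate to 0.
So ∫_{-π}^{π} f(x)^2 dx = 4^2 · π + 6^2 · π = (16 + 36)π.
Divide by 2π: (16 + 36)/2 = 26.
By Parseval, this equals Σ |c_n|^2.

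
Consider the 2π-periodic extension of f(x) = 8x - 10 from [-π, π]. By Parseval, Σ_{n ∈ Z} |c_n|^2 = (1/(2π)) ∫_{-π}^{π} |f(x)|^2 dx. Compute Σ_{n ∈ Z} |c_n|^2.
Σ |c_n|^2 = 64π^2/3 + 100

Expand and integrate term by term over [-π, π]:
  ∫ (8x)^2 dx = 64·(2π^3/3); ∫ 2·8·(-10)·x dx = 0 (odd integrand); ∫ (-10)^2 dx = 100·2π.
So (1/(2π)) ∫_{-π}^{π} (8x - 10)^2 dx = 64π^2/3 + 100 = 64π^2/3 + 100.
Parseval ⇒ Σ |c_n|^2 = 64π^2/3 + 100.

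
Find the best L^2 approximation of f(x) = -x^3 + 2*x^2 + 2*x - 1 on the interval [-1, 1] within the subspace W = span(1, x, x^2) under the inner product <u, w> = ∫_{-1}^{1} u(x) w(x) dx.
g(x) = 2*x^2 + 7*x/5 - 1

The best approximation g ∈ W is the orthogonal projection of f onto W. Writing g = a_0 + a_1 x + a_2 x^2, the coefficients solve the normal equations G · a = b where
  G_{ij} = <φ_i, φ_j> and b_i = <f, φ_i>, with φ_0 = 1, φ_1 = x, φ_2 = x^2.
G =
  [2, 0, 2/3]
  [0, 2/3, 0]
  [2/3, 0, 2/5],
b = (-2/3, 14/15, 2/15).
Solving gives a_0 = -1, a_1 = 7/5, a_2 = 2, so
  g(x) = 2*x^2 + 7*x/5 - 1.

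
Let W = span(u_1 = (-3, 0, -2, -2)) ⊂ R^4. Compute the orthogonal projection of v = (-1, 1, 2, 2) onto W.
proj_W(v) = (15/17, 0, 10/17, 10/17)

Set up U = [u_1 | ... | u_1] ∈ R^(4×1). The projector onto W = col(U) is P = U (U^T U)^(-1) U^T.
Compute U^T U =
  [17],
and U^T v = (-5).
Solve U^T U · c = U^T v for the coefficients: c = (-5/17). The projection is proj_W(v) = U c.
Check: (v - proj_W(v)) · u_1 = 0  (should be 0).
Result: proj_W(v) = (15/17, 0, 10/17, 10/17).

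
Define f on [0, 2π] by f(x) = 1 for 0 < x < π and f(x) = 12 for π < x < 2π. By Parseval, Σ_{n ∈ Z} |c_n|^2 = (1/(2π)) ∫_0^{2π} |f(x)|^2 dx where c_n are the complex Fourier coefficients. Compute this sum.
Σ |c_n|^2 = 145/2

Parseval equates the L^2 energy of f (normalised by 1/(2π)) with the ℓ^2 sum of its Fourier coefficients: (1/(2π)) ∫_0^{2π} |f|^2 = Σ |c_n|^2.
Compute the left side: (1/(2π)) [∫_0^π 1^2 dx + ∫_π^{2π} 12^2 dx] = (1/(2π)) · (1π + 144π) = (1 + 144)/2 = 145/2.
So Σ_{n ∈ Z} |c_n|^2 = 145/2.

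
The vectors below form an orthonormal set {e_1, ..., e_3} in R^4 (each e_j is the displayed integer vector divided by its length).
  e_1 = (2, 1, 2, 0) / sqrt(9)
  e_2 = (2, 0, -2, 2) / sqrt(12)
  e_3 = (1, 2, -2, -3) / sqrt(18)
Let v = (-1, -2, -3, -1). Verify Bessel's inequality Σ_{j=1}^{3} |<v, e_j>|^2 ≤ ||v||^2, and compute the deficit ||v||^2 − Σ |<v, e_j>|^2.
Σ |<v, e_j>|^2 = 37/3; ||v||^2 = 15; deficit = 8/3

Write each e_j = u_j / sqrt(<u_j, u_j>) where u_j is the displayed integer vector. Then <v, e_j> = <v, u_j> / sqrt(<u_j, u_j>), so |<v, e_j>|^2 = <v, u_j>^2 / <u_j, u_j>.
Coefficients: <v, e_1> = -10/sqrt(9), <v, e_2> = 2/sqrt(12), <v, e_3> = 4/sqrt(18).
Square and sum: Σ |<v, e_j>|^2 = 37/3.
Compute ||v||^2 = v·v = 15.
Deficit = 15 − 37/3 = 8/3 ≥ 0, confirming Bessel's inequality. (The deficit equals ||v − Σ <v,e_j> e_j||^2, the squared distance from v to span{e_j}.)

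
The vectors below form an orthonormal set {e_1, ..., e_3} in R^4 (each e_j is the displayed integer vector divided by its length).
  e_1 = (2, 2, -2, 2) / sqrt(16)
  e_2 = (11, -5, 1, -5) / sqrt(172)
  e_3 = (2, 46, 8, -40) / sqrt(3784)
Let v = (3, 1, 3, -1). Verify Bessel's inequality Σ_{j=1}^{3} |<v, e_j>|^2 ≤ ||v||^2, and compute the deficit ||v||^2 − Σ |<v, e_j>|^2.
Σ |<v, e_j>|^2 = 122/11; ||v||^2 = 20; deficit = 98/11

Write each e_j = u_j / sqrt(<u_j, u_j>) where u_j is the displayed integer vector. Then <v, e_j> = <v, u_j> / sqrt(<u_j, u_j>), so |<v, e_j>|^2 = <v, u_j>^2 / <u_j, u_j>.
Coefficients: <v, e_1> = 0/sqrt(16), <v, e_2> = 36/sqrt(172), <v, e_3> = 116/sqrt(3784).
Square and sum: Σ |<v, e_j>|^2 = 122/11.
Compute ||v||^2 = v·v = 20.
Deficit = 20 − 122/11 = 98/11 ≥ 0, confirming Bessel's inequality. (The deficit equals ||v − Σ <v,e_j> e_j||^2, the squared distance from v to span{e_j}.)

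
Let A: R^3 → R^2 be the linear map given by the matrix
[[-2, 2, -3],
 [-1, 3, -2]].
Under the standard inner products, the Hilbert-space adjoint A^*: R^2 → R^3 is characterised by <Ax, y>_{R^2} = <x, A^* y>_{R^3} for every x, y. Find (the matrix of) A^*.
A^* = A^T =
[[-2, -1],
 [2, 3],
 [-3, -2]]

For real matrices with standard dot products, the defining identity <Ax, y> = <x, A^* y> gives (Ax)^T y = x^T (A^*) y, i.e. x^T A^T y = x^T (A^*) y. Since this holds for all x, y, we must have A^* = A^T. Therefore
A^* =
[[-2, -1],
 [2, 3],
 [-3, -2]].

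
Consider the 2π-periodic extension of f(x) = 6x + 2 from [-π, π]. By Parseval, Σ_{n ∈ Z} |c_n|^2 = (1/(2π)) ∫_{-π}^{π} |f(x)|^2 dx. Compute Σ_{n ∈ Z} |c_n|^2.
Σ |c_n|^2 = 12π^2 + 4

Expand and integrate term by term over [-π, π]:
  ∫ (6x)^2 dx = 36·(2π^3/3); ∫ 2·6·(2)·x dx = 0 (odd integrand); ∫ 2^2 dx = 4·2π.
So (1/(2π)) ∫_{-π}^{π} (6x + 2)^2 dx = 36π^2/3 + 4 = 12π^2 + 4.
Parseval ⇒ Σ |c_n|^2 = 12π^2 + 4.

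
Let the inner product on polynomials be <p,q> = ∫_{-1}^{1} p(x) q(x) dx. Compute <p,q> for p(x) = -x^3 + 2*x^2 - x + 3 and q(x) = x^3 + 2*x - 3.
<p,q> = -2606/105

Expand the product: p(x)·q(x) = -x^6 + 2*x^5 - 3*x^4 + 10*x^3 - 8*x^2 + 9*x - 9.
∫_{-1}^{1} of each monomial x^k gives [2/(k+1) if k even, 0 if k odd]. Integrating term-by-term (or equivalently evaluating the antiderivative F(x) = -x^7/7 + x^6/3 - 3*x^5/5 + 5*x^4/2 - 8*x^3/3 + 9*x^2/2 - 9*x at the endpoints):
  F(1) − F(−1) = -533/105 − (691/35) = -2606/105.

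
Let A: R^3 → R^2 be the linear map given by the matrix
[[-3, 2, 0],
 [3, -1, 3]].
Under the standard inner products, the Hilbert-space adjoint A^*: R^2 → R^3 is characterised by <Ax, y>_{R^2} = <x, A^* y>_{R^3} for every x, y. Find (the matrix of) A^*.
A^* = A^T =
[[-3, 3],
 [2, -1],
 [0, 3]]

For real matrices with standard dot products, the defining identity <Ax, y> = <x, A^* y> gives (Ax)^T y = x^T (A^*) y, i.e. x^T A^T y = x^T (A^*) y. Since this holds for all x, y, we must have A^* = A^T. Therefore
A^* =
[[-3, 3],
 [2, -1],
 [0, 3]].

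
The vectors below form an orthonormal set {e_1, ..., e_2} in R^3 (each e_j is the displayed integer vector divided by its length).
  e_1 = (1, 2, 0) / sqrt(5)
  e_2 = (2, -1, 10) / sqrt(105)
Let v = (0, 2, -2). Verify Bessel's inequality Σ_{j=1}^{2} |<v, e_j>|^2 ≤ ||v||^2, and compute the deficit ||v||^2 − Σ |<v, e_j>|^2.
Σ |<v, e_j>|^2 = 164/21; ||v||^2 = 8; deficit = 4/21

Write each e_j = u_j / sqrt(<u_j, u_j>) where u_j is the displayed integer vector. Then <v, e_j> = <v, u_j> / sqrt(<u_j, u_j>), so |<v, e_j>|^2 = <v, u_j>^2 / <u_j, u_j>.
Coefficients: <v, e_1> = 4/sqrt(5), <v, e_2> = -22/sqrt(105).
Square and sum: Σ |<v, e_j>|^2 = 164/21.
Compute ||v||^2 = v·v = 8.
Deficit = 8 − 164/21 = 4/21 ≥ 0, confirming Bessel's inequality. (The deficit equals ||v − Σ <v,e_j> e_j||^2, the squared distance from v to span{e_j}.)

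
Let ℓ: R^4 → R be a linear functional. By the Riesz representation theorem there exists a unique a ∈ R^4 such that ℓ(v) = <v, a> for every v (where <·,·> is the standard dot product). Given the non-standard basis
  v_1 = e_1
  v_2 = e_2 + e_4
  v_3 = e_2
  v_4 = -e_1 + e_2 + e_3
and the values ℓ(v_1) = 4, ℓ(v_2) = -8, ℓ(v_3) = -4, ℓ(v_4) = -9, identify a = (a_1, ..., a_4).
a = (4, -4, -1, -4)

Write a = (a_1, ..., a_4) in the standard basis. For each basis vector v_i, ℓ(v_i) = <v_i, a> is a linear equation in the a_j's. Collect the n equations into a matrix system V a = ℓ, where row i of V is v_i (expressed in the standard basis). Since V is invertible (lower-triangular with 1s on the diagonal, up to permutation), solve by back-substitution:
  V =
[[1, 0, 0, 0],
 [0, 1, 0, 1],
 [0, 1, 0, 0],
 [-1, 1, 1, 0]]
  V a = (4, -8, -4, -9)
Solving gives a = (4, -4, -1, -4).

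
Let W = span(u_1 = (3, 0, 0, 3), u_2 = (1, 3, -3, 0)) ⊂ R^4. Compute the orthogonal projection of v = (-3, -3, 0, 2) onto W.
proj_W(v) = (-30/37, -69/37, 69/37, -7/37)

Set up U = [u_1 | ... | u_2] ∈ R^(4×2). The projector onto W = col(U) is P = U (U^T U)^(-1) U^T.
Compute U^T U =
  [18, 3]
  [3, 19],
and U^T v = (-3, -12).
Solve U^T U · c = U^T v for the coefficients: c = (-7/111, -23/37). The projection is proj_W(v) = U c.
Check: (v - proj_W(v)) · u_1 = 0  (should be 0).
Check: (v - proj_W(v)) · u_2 = 0  (should be 0).
Result: proj_W(v) = (-30/37, -69/37, 69/37, -7/37).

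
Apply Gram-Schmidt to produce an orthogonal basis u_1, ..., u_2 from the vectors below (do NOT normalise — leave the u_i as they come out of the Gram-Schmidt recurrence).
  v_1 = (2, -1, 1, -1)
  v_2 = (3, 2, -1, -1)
Orthogonal basis:
  u_1 = (2, -1, 1, -1)
  u_2 = (13/7, 18/7, -11/7, -3/7)

Apply the Gram-Schmidt recurrence
  u_1 = v_1
  u_i = v_i − Σ_{j<i} ((v_i · u_j) / (u_j · u_j)) · u_j.

Step by step this gives:
  u_1 = (2, -1, 1, -1)
  u_2 = (13/7, 18/7, -11/7, -3/7)

Orthogonality check:
  u_2 · u_1 = 0 (should be 0)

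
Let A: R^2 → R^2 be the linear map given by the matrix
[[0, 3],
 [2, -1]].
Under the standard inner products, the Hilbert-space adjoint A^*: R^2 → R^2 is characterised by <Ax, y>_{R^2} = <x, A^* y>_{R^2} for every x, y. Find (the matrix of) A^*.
A^* = A^T =
[[0, 2],
 [3, -1]]

For real matrices with standard dot products, the defining identity <Ax, y> = <x, A^* y> gives (Ax)^T y = x^T (A^*) y, i.e. x^T A^T y = x^T (A^*) y. Since this holds for all x, y, we must have A^* = A^T. Therefore
A^* =
[[0, 2],
 [3, -1]].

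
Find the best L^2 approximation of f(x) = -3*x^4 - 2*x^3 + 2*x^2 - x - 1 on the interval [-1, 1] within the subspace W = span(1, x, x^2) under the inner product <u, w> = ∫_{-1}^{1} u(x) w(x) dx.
g(x) = -4*x^2/7 - 11*x/5 - 26/35

The best approximation g ∈ W is the orthogonal projection of f onto W. Writing g = a_0 + a_1 x + a_2 x^2, the coefficients solve the normal equations G · a = b where
  G_{ij} = <φ_i, φ_j> and b_i = <f, φ_i>, with φ_0 = 1, φ_1 = x, φ_2 = x^2.
G =
  [2, 0, 2/3]
  [0, 2/3, 0]
  [2/3, 0, 2/5],
b = (-28/15, -22/15, -76/105).
Solving gives a_0 = -26/35, a_1 = -11/5, a_2 = -4/7, so
  g(x) = -4*x^2/7 - 11*x/5 - 26/35.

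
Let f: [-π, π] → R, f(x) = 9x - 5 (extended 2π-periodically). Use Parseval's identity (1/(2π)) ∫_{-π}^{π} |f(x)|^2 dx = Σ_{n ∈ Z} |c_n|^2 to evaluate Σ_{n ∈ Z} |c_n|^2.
Σ |c_n|^2 = 27π^2 + 25

Expand and integrate term by term over [-π, π]:
  ∫ (9x)^2 dx = 81·(2π^3/3); ∫ 2·9·(-5)·x dx = 0 (odd integrand); ∫ (-5)^2 dx = 25·2π.
So (1/(2π)) ∫_{-π}^{π} (9x - 5)^2 dx = 81π^2/3 + 25 = 27π^2 + 25.
Parseval ⇒ Σ |c_n|^2 = 27π^2 + 25.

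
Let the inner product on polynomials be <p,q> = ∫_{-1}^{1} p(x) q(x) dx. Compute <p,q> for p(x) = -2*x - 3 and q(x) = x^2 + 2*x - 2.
<p,q> = 22/3

Expand the product: p(x)·q(x) = -2*x^3 - 7*x^2 - 2*x + 6.
∫_{-1}^{1} of each monomial x^k gives [2/(k+1) if k even, 0 if k odd]. Integrating term-by-term (or equivalently evaluating the antiderivative F(x) = -x^4/2 - 7*x^3/3 - x^2 + 6*x at the endpoints):
  F(1) − F(−1) = 13/6 − (-31/6) = 22/3.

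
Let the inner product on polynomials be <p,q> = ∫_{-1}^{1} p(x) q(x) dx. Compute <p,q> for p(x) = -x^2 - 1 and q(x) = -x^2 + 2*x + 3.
<p,q> = -104/15

Expand the product: p(x)·q(x) = x^4 - 2*x^3 - 2*x^2 - 2*x - 3.
∫_{-1}^{1} of each monomial x^k gives [2/(k+1) if k even, 0 if k odd]. Integrating term-by-term (or equivalently evaluating the antiderivative F(x) = x^5/5 - x^4/2 - 2*x^3/3 - x^2 - 3*x at the endpoints):
  F(1) − F(−1) = -149/30 − (59/30) = -104/15.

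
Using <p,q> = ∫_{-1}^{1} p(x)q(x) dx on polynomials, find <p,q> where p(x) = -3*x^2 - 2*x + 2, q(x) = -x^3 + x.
<p,q> = -8/15

Expand the product: p(x)·q(x) = 3*x^5 + 2*x^4 - 5*x^3 - 2*x^2 + 2*x.
∫_{-1}^{1} of each monomial x^k gives [2/(k+1) if k even, 0 if k odd]. Integrating term-by-term (or equivalently evaluating the antiderivative F(x) = x^6/2 + 2*x^5/5 - 5*x^4/4 - 2*x^3/3 + x^2 at the endpoints):
  F(1) − F(−1) = -1/60 − (31/60) = -8/15.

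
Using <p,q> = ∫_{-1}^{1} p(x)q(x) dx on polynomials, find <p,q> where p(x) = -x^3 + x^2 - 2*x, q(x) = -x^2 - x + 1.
<p,q> = 2

Expand the product: p(x)·q(x) = x^5 + 3*x^2 - 2*x.
∫_{-1}^{1} of each monomial x^k gives [2/(k+1) if k even, 0 if k odd]. Integrating term-by-term (or equivalently evaluating the antiderivative F(x) = x^6/6 + x^3 - x^2 at the endpoints):
  F(1) − F(−1) = 1/6 − (-11/6) = 2.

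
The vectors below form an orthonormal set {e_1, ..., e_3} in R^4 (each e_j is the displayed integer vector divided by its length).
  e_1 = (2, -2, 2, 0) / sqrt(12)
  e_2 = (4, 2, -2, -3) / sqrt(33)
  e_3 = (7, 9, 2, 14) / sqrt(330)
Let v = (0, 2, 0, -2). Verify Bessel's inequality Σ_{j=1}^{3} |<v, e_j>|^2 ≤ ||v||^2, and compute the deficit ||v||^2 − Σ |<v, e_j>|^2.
Σ |<v, e_j>|^2 = 14/3; ||v||^2 = 8; deficit = 10/3

Write each e_j = u_j / sqrt(<u_j, u_j>) where u_j is the displayed integer vector. Then <v, e_j> = <v, u_j> / sqrt(<u_j, u_j>), so |<v, e_j>|^2 = <v, u_j>^2 / <u_j, u_j>.
Coefficients: <v, e_1> = -4/sqrt(12), <v, e_2> = 10/sqrt(33), <v, e_3> = -10/sqrt(330).
Square and sum: Σ |<v, e_j>|^2 = 14/3.
Compute ||v||^2 = v·v = 8.
Deficit = 8 − 14/3 = 10/3 ≥ 0, confirming Bessel's inequality. (The deficit equals ||v − Σ <v,e_j> e_j||^2, the squared distance from v to span{e_j}.)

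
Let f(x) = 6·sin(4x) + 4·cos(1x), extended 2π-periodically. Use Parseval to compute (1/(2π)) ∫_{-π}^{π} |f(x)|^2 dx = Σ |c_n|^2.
Σ |c_n|^2 = 26

Expand |f|^2 and use orthogonality of {sin(nx), cos(mx)} on [-π, π]:
  ∫_{-π}^{π} sin(nx)^2 dx = π, ∫ cos(mx)^2 dx = π, and cross terms integrate to 0.
So ∫_{-π}^{π} f(x)^2 dx = 6^2 · π + 4^2 · π = (36 + 16)π.
Divide by 2π: (36 + 16)/2 = 26.
By Parseval, this equals Σ |c_n|^2.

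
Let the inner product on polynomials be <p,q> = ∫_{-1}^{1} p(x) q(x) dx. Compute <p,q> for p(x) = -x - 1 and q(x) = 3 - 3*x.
<p,q> = -4

Expand the product: p(x)·q(x) = 3*x^2 - 3.
∫_{-1}^{1} of each monomial x^k gives [2/(k+1) if k even, 0 if k odd]. Integrating term-by-term (or equivalently evaluating the antiderivative F(x) = x^3 - 3*x at the endpoints):
  F(1) − F(−1) = -2 − (2) = -4.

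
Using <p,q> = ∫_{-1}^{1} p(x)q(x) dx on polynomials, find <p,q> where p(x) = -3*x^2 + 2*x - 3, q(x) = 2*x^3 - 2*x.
<p,q> = -16/15

Expand the product: p(x)·q(x) = -6*x^5 + 4*x^4 - 4*x^2 + 6*x.
∫_{-1}^{1} of each monomial x^k gives [2/(k+1) if k even, 0 if k odd]. Integrating term-by-term (or equivalently evaluating the antiderivative F(x) = -x^6 + 4*x^5/5 - 4*x^3/3 + 3*x^2 at the endpoints):
  F(1) − F(−1) = 22/15 − (38/15) = -16/15.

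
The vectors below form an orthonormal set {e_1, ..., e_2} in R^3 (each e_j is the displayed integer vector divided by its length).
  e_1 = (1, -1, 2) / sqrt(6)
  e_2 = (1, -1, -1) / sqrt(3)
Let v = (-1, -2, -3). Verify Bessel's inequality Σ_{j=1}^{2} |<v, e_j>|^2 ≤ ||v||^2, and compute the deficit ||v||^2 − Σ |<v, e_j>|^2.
Σ |<v, e_j>|^2 = 19/2; ||v||^2 = 14; deficit = 9/2

Write each e_j = u_j / sqrt(<u_j, u_j>) where u_j is the displayed integer vector. Then <v, e_j> = <v, u_j> / sqrt(<u_j, u_j>), so |<v, e_j>|^2 = <v, u_j>^2 / <u_j, u_j>.
Coefficients: <v, e_1> = -5/sqrt(6), <v, e_2> = 4/sqrt(3).
Square and sum: Σ |<v, e_j>|^2 = 19/2.
Compute ||v||^2 = v·v = 14.
Deficit = 14 − 19/2 = 9/2 ≥ 0, confirming Bessel's inequality. (The deficit equals ||v − Σ <v,e_j> e_j||^2, the squared distance from v to span{e_j}.)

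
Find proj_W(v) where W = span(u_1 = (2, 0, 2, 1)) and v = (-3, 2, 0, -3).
proj_W(v) = (-2, 0, -2, -1)

Set up U = [u_1 | ... | u_1] ∈ R^(4×1). The projector onto W = col(U) is P = U (U^T U)^(-1) U^T.
Compute U^T U =
  [9],
and U^T v = (-9).
Solve U^T U · c = U^T v for the coefficients: c = (-1). The projection is proj_W(v) = U c.
Check: (v - proj_W(v)) · u_1 = 0  (should be 0).
Result: proj_W(v) = (-2, 0, -2, -1).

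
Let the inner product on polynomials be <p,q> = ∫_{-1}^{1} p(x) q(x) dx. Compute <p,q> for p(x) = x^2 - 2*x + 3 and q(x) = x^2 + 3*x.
<p,q> = -8/5

Expand the product: p(x)·q(x) = x^4 + x^3 - 3*x^2 + 9*x.
∫_{-1}^{1} of each monomial x^k gives [2/(k+1) if k even, 0 if k odd]. Integrating term-by-term (or equivalently evaluating the antiderivative F(x) = x^5/5 + x^4/4 - x^3 + 9*x^2/2 at the endpoints):
  F(1) − F(−1) = 79/20 − (111/20) = -8/5.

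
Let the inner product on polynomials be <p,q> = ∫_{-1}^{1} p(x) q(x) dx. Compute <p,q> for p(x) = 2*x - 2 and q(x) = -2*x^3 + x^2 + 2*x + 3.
<p,q> = -184/15

Expand the product: p(x)·q(x) = -4*x^4 + 6*x^3 + 2*x^2 + 2*x - 6.
∫_{-1}^{1} of each monomial x^k gives [2/(k+1) if k even, 0 if k odd]. Integrating term-by-term (or equivalently evaluating the antiderivative F(x) = -4*x^5/5 + 3*x^4/2 + 2*x^3/3 + x^2 - 6*x at the endpoints):
  F(1) − F(−1) = -109/30 − (259/30) = -184/15.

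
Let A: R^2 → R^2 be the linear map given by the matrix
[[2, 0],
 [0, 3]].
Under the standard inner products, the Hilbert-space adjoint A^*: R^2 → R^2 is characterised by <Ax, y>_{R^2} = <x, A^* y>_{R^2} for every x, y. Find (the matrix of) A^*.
A^* = A^T =
[[2, 0],
 [0, 3]]

For real matrices with standard dot products, the defining identity <Ax, y> = <x, A^* y> gives (Ax)^T y = x^T (A^*) y, i.e. x^T A^T y = x^T (A^*) y. Since this holds for all x, y, we must have A^* = A^T. Therefore
A^* =
[[2, 0],
 [0, 3]].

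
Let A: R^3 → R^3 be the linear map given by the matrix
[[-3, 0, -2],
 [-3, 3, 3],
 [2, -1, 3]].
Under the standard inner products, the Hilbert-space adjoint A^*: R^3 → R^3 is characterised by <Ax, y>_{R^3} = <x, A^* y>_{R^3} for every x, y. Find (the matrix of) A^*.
A^* = A^T =
[[-3, -3, 2],
 [0, 3, -1],
 [-2, 3, 3]]

For real matrices with standard dot products, the defining identity <Ax, y> = <x, A^* y> gives (Ax)^T y = x^T (A^*) y, i.e. x^T A^T y = x^T (A^*) y. Since this holds for all x, y, we must have A^* = A^T. Therefore
A^* =
[[-3, -3, 2],
 [0, 3, -1],
 [-2, 3, 3]].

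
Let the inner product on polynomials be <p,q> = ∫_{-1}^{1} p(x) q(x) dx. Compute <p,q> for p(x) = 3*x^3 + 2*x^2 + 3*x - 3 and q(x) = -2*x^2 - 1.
<p,q> = 106/15

Expand the product: p(x)·q(x) = -6*x^5 - 4*x^4 - 9*x^3 + 4*x^2 - 3*x + 3.
∫_{-1}^{1} of each monomial x^k gives [2/(k+1) if k even, 0 if k odd]. Integrating term-by-term (or equivalently evaluating the antiderivative F(x) = -x^6 - 4*x^5/5 - 9*x^4/4 + 4*x^3/3 - 3*x^2/2 + 3*x at the endpoints):
  F(1) − F(−1) = -73/60 − (-497/60) = 106/15.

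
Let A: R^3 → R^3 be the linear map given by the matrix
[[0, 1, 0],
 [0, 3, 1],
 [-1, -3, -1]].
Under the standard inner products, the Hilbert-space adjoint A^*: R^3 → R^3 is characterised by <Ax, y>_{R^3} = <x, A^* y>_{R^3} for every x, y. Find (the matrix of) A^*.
A^* = A^T =
[[0, 0, -1],
 [1, 3, -3],
 [0, 1, -1]]

For real matrices with standard dot products, the defining identity <Ax, y> = <x, A^* y> gives (Ax)^T y = x^T (A^*) y, i.e. x^T A^T y = x^T (A^*) y. Since this holds for all x, y, we must have A^* = A^T. Therefore
A^* =
[[0, 0, -1],
 [1, 3, -3],
 [0, 1, -1]].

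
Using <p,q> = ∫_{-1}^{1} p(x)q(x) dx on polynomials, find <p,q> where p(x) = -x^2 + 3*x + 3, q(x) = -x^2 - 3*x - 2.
<p,q> = -274/15

Expand the product: p(x)·q(x) = x^4 - 10*x^2 - 15*x - 6.
∫_{-1}^{1} of each monomial x^k gives [2/(k+1) if k even, 0 if k odd]. Integrating term-by-term (or equivalently evaluating the antiderivative F(x) = x^5/5 - 10*x^3/3 - 15*x^2/2 - 6*x at the endpoints):
  F(1) − F(−1) = -499/30 − (49/30) = -274/15.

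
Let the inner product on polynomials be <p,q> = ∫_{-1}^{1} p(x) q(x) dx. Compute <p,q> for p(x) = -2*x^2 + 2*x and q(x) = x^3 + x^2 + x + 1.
<p,q> = 0

Expand the product: p(x)·q(x) = -2*x^5 + 2*x.
∫_{-1}^{1} of each monomial x^k gives [2/(k+1) if k even, 0 if k odd]. Integrating term-by-term (or equivalently evaluating the antiderivative F(x) = -x^6/3 + x^2 at the endpoints):
  F(1) − F(−1) = 2/3 − (2/3) = 0.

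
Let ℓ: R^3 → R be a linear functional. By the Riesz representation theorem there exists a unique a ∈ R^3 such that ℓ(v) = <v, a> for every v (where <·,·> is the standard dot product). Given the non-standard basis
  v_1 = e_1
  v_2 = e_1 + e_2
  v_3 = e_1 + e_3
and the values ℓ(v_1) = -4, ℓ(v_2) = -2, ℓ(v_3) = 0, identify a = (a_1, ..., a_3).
a = (-4, 2, 4)

Write a = (a_1, ..., a_3) in the standard basis. For each basis vector v_i, ℓ(v_i) = <v_i, a> is a linear equation in the a_j's. Collect the n equations into a matrix system V a = ℓ, where row i of V is v_i (expressed in the standard basis). Since V is invertible (lower-triangular with 1s on the diagonal, up to permutation), solve by back-substitution:
  V =
[[1, 0, 0],
 [1, 1, 0],
 [1, 0, 1]]
  V a = (-4, -2, 0)
Solving gives a = (-4, 2, 4).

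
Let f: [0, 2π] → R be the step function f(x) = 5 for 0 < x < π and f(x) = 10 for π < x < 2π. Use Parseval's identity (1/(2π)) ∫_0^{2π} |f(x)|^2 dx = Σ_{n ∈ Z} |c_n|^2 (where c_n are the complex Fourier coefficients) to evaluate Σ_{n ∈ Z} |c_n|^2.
Σ |c_n|^2 = 125/2

Parseval equates the L^2 energy of f (normalised by 1/(2π)) with the ℓ^2 sum of its Fourier coefficients: (1/(2π)) ∫_0^{2π} |f|^2 = Σ |c_n|^2.
Compute the left side: (1/(2π)) [∫_0^π 5^2 dx + ∫_π^{2π} 10^2 dx] = (1/(2π)) · (25π + 100π) = (25 + 100)/2 = 125/2.
So Σ_{n ∈ Z} |c_n|^2 = 125/2.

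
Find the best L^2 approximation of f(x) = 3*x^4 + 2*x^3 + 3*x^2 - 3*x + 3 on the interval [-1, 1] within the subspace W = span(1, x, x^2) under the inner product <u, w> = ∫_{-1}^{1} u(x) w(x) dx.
g(x) = 39*x^2/7 - 9*x/5 + 96/35

The best approximation g ∈ W is the orthogonal projection of f onto W. Writing g = a_0 + a_1 x + a_2 x^2, the coefficients solve the normal equations G · a = b where
  G_{ij} = <φ_i, φ_j> and b_i = <f, φ_i>, with φ_0 = 1, φ_1 = x, φ_2 = x^2.
G =
  [2, 0, 2/3]
  [0, 2/3, 0]
  [2/3, 0, 2/5],
b = (46/5, -6/5, 142/35).
Solving gives a_0 = 96/35, a_1 = -9/5, a_2 = 39/7, so
  g(x) = 39*x^2/7 - 9*x/5 + 96/35.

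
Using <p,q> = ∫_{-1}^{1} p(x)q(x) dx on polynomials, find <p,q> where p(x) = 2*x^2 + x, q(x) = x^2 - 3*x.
<p,q> = -6/5

Expand the product: p(x)·q(x) = 2*x^4 - 5*x^3 - 3*x^2.
∫_{-1}^{1} of each monomial x^k gives [2/(k+1) if k even, 0 if k odd]. Integrating term-by-term (or equivalently evaluating the antiderivative F(x) = 2*x^5/5 - 5*x^4/4 - x^3 at the endpoints):
  F(1) − F(−1) = -37/20 − (-13/20) = -6/5.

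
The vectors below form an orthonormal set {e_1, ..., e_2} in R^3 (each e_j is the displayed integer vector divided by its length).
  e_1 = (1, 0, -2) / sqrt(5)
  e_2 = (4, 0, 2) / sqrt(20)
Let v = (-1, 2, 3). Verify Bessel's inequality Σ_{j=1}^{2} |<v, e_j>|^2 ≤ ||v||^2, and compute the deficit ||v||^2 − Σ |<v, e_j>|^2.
Σ |<v, e_j>|^2 = 10; ||v||^2 = 14; deficit = 4

Write each e_j = u_j / sqrt(<u_j, u_j>) where u_j is the displayed integer vector. Then <v, e_j> = <v, u_j> / sqrt(<u_j, u_j>), so |<v, e_j>|^2 = <v, u_j>^2 / <u_j, u_j>.
Coefficients: <v, e_1> = -7/sqrt(5), <v, e_2> = 2/sqrt(20).
Square and sum: Σ |<v, e_j>|^2 = 10.
Compute ||v||^2 = v·v = 14.
Deficit = 14 − 10 = 4 ≥ 0, confirming Bessel's inequality. (The deficit equals ||v − Σ <v,e_j> e_j||^2, the squared distance from v to span{e_j}.)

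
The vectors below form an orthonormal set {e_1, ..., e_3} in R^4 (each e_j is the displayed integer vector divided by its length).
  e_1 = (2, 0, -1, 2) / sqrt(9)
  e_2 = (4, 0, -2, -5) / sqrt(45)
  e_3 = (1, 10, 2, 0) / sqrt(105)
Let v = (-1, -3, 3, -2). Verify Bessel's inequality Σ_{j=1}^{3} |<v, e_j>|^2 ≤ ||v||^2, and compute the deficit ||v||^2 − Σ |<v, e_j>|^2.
Σ |<v, e_j>|^2 = 314/21; ||v||^2 = 23; deficit = 169/21

Write each e_j = u_j / sqrt(<u_j, u_j>) where u_j is the displayed integer vector. Then <v, e_j> = <v, u_j> / sqrt(<u_j, u_j>), so |<v, e_j>|^2 = <v, u_j>^2 / <u_j, u_j>.
Coefficients: <v, e_1> = -9/sqrt(9), <v, e_2> = 0/sqrt(45), <v, e_3> = -25/sqrt(105).
Square and sum: Σ |<v, e_j>|^2 = 314/21.
Compute ||v||^2 = v·v = 23.
Deficit = 23 − 314/21 = 169/21 ≥ 0, confirming Bessel's inequality. (The deficit equals ||v − Σ <v,e_j> e_j||^2, the squared distance from v to span{e_j}.)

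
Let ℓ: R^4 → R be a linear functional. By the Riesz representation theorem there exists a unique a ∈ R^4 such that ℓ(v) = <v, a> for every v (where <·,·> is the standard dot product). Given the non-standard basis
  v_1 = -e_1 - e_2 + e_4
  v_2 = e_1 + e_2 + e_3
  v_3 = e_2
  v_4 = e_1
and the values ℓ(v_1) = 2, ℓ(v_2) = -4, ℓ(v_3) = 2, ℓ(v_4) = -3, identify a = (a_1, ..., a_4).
a = (-3, 2, -3, 1)

Write a = (a_1, ..., a_4) in the standard basis. For each basis vector v_i, ℓ(v_i) = <v_i, a> is a linear equation in the a_j's. Collect the n equations into a matrix system V a = ℓ, where row i of V is v_i (expressed in the standard basis). Since V is invertible (lower-triangular with 1s on the diagonal, up to permutation), solve by back-substitution:
  V =
[[-1, -1, 0, 1],
 [1, 1, 1, 0],
 [0, 1, 0, 0],
 [1, 0, 0, 0]]
  V a = (2, -4, 2, -3)
Solving gives a = (-3, 2, -3, 1).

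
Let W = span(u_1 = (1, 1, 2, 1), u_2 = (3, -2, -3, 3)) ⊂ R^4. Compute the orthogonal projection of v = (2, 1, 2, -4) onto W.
proj_W(v) = (-211/213, 83/71, 406/213, -211/213)

Set up U = [u_1 | ... | u_2] ∈ R^(4×2). The projector onto W = col(U) is P = U (U^T U)^(-1) U^T.
Compute U^T U =
  [7, -2]
  [-2, 31],
and U^T v = (3, -14).
Solve U^T U · c = U^T v for the coefficients: c = (65/213, -92/213). The projection is proj_W(v) = U c.
Check: (v - proj_W(v)) · u_1 = 0  (should be 0).
Check: (v - proj_W(v)) · u_2 = 0  (should be 0).
Result: proj_W(v) = (-211/213, 83/71, 406/213, -211/213).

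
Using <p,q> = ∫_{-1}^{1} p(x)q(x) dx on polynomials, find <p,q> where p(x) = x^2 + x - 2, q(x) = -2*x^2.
<p,q> = 28/15

Expand the product: p(x)·q(x) = -2*x^4 - 2*x^3 + 4*x^2.
∫_{-1}^{1} of each monomial x^k gives [2/(k+1) if k even, 0 if k odd]. Integrating term-by-term (or equivalently evaluating the antiderivative F(x) = -2*x^5/5 - x^4/2 + 4*x^3/3 at the endpoints):
  F(1) − F(−1) = 13/30 − (-43/30) = 28/15.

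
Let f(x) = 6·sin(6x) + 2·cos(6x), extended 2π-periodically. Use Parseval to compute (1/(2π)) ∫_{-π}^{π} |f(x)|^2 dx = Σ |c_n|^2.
Σ |c_n|^2 = 20

Expand |f|^2 and use orthogonality of {sin(nx), cos(mx)} on [-π, π]:
  ∫_{-π}^{π} sin(nx)^2 dx = π, ∫ cos(mx)^2 dx = π, and cross terms integrate to 0.
So ∫_{-π}^{π} f(x)^2 dx = 6^2 · π + 2^2 · π = (36 + 4)π.
Divide by 2π: (36 + 4)/2 = 20.
By Parseval, this equals Σ |c_n|^2.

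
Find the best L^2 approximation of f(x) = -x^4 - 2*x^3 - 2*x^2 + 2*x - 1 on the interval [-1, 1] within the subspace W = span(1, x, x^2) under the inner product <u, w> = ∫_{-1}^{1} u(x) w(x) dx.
g(x) = -20*x^2/7 + 4*x/5 - 32/35

The best approximation g ∈ W is the orthogonal projection of f onto W. Writing g = a_0 + a_1 x + a_2 x^2, the coefficients solve the normal equations G · a = b where
  G_{ij} = <φ_i, φ_j> and b_i = <f, φ_i>, with φ_0 = 1, φ_1 = x, φ_2 = x^2.
G =
  [2, 0, 2/3]
  [0, 2/3, 0]
  [2/3, 0, 2/5],
b = (-56/15, 8/15, -184/105).
Solving gives a_0 = -32/35, a_1 = 4/5, a_2 = -20/7, so
  g(x) = -20*x^2/7 + 4*x/5 - 32/35.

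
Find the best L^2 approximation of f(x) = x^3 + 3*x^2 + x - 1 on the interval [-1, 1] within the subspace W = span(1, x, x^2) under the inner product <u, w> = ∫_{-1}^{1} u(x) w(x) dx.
g(x) = 3*x^2 + 8*x/5 - 1

The best approximation g ∈ W is the orthogonal projection of f onto W. Writing g = a_0 + a_1 x + a_2 x^2, the coefficients solve the normal equations G · a = b where
  G_{ij} = <φ_i, φ_j> and b_i = <f, φ_i>, with φ_0 = 1, φ_1 = x, φ_2 = x^2.
G =
  [2, 0, 2/3]
  [0, 2/3, 0]
  [2/3, 0, 2/5],
b = (0, 16/15, 8/15).
Solving gives a_0 = -1, a_1 = 8/5, a_2 = 3, so
  g(x) = 3*x^2 + 8*x/5 - 1.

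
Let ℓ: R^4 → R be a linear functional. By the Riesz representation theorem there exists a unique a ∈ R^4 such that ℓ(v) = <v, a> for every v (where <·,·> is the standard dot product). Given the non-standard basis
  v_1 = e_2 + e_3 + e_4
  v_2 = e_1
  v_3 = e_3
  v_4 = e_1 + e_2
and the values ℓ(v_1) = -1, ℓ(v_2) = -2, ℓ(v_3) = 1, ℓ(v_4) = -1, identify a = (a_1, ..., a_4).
a = (-2, 1, 1, -3)

Write a = (a_1, ..., a_4) in the standard basis. For each basis vector v_i, ℓ(v_i) = <v_i, a> is a linear equation in the a_j's. Collect the n equations into a matrix system V a = ℓ, where row i of V is v_i (expressed in the standard basis). Since V is invertible (lower-triangular with 1s on the diagonal, up to permutation), solve by back-substitution:
  V =
[[0, 1, 1, 1],
 [1, 0, 0, 0],
 [0, 0, 1, 0],
 [1, 1, 0, 0]]
  V a = (-1, -2, 1, -1)
Solving gives a = (-2, 1, 1, -3).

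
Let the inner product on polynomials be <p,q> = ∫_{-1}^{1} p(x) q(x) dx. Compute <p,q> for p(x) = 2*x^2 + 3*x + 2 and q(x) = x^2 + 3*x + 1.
<p,q> = 202/15

Expand the product: p(x)·q(x) = 2*x^4 + 9*x^3 + 13*x^2 + 9*x + 2.
∫_{-1}^{1} of each monomial x^k gives [2/(k+1) if k even, 0 if k odd]. Integrating term-by-term (or equivalently evaluating the antiderivative F(x) = 2*x^5/5 + 9*x^4/4 + 13*x^3/3 + 9*x^2/2 + 2*x at the endpoints):
  F(1) − F(−1) = 809/60 − (1/60) = 202/15.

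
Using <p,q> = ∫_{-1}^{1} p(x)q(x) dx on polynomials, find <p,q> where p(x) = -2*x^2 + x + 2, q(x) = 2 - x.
<p,q> = 14/3

Expand the product: p(x)·q(x) = 2*x^3 - 5*x^2 + 4.
∫_{-1}^{1} of each monomial x^k gives [2/(k+1) if k even, 0 if k odd]. Integrating term-by-term (or equivalently evaluating the antiderivative F(x) = x^4/2 - 5*x^3/3 + 4*x at the endpoints):
  F(1) − F(−1) = 17/6 − (-11/6) = 14/3.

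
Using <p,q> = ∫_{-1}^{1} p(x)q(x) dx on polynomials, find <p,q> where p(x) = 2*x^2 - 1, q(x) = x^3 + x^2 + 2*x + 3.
<p,q> = -28/15

Expand the product: p(x)·q(x) = 2*x^5 + 2*x^4 + 3*x^3 + 5*x^2 - 2*x - 3.
∫_{-1}^{1} of each monomial x^k gives [2/(k+1) if k even, 0 if k odd]. Integrating term-by-term (or equivalently evaluating the antiderivative F(x) = x^6/3 + 2*x^5/5 + 3*x^4/4 + 5*x^3/3 - x^2 - 3*x at the endpoints):
  F(1) − F(−1) = -17/20 − (61/60) = -28/15.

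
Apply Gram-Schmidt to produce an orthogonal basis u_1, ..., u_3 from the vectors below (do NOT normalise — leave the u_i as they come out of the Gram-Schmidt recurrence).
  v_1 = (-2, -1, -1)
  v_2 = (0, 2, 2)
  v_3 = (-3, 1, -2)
Orthogonal basis:
  u_1 = (-2, -1, -1)
  u_2 = (-4/3, 4/3, 4/3)
  u_3 = (0, 3/2, -3/2)

Apply the Gram-Schmidt recurrence
  u_1 = v_1
  u_i = v_i − Σ_{j<i} ((v_i · u_j) / (u_j · u_j)) · u_j.

Step by step this gives:
  u_1 = (-2, -1, -1)
  u_2 = (-4/3, 4/3, 4/3)
  u_3 = (0, 3/2, -3/2)

Orthogonality check:
  u_2 · u_1 = 0 (should be 0)
  u_3 · u_1 = 0 (should be 0)
  u_3 · u_2 = 0 (should be 0)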